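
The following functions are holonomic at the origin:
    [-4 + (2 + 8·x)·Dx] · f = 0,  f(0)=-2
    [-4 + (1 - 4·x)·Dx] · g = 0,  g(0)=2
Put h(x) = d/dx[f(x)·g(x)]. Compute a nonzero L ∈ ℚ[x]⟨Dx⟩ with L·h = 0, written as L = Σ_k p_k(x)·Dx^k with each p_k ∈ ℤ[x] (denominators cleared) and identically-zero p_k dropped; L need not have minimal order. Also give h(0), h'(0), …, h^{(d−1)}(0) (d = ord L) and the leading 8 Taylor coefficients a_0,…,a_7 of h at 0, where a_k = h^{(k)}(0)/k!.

L = (22 + 144·x + 96·x^2) + (-3 - 4·x + 48·x^2 + 64·x^3)·Dx  (order 1).
h: a_k = -24, -176, -1104, -5728, -29200, -138144, -652064, -2953408, …
ICs: h(0) = -24.

f: a_k = -2, -4, 4, -8, 20, -56, 168, -528, …
g: a_k = 2, 8, 32, 128, 512, 2048, 8192, 32768, …
Sym-product of L_f,L_g gives L₀ (≤ ord 1).
Differentiate: ansatz ord ≤ ord L₀ ⇒ L.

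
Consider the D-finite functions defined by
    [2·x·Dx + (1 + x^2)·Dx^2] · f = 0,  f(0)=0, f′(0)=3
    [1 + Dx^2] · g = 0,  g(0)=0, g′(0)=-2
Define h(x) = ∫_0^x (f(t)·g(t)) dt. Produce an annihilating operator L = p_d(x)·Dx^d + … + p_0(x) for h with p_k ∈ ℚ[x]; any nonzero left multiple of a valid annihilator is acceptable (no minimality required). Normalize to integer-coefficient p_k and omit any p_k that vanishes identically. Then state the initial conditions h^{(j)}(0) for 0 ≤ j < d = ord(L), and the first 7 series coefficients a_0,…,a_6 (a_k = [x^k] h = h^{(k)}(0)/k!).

L = (10 + 26·x^2 + 11·x^4 + 4·x^6 + x^8)·Dx + (12·x + 20·x^3 + 12·x^5 + 4·x^7)·Dx^2 + (12 + 32·x^2 + 18·x^4 + 8·x^6 + 2·x^8)·Dx^3 + (12·x + 20·x^3 + 12·x^5 + 4·x^7)·Dx^4 + (2 + 6·x^2 + 7·x^4 + 4·x^6 + x^8)·Dx^5  (order 5).
h: a_k = 0, 0, 0, -2, 0, 3/5, 0, …
ICs: h(0) = 0, h′(0) = 0, h′′(0) = 0, h′′′(0) = -12, h′′′′(0) = 0.

f: a_k = 0, 3, 0, -1, 0, 3/5, 0, …
g: a_k = 0, -2, 0, 1/3, 0, -1/60, 0, …
L₀ := L_f ⊗_s L_g (sym. prod.), ord ≤ 4.
h=∫h₀ ⇒ L = L₀·Dx.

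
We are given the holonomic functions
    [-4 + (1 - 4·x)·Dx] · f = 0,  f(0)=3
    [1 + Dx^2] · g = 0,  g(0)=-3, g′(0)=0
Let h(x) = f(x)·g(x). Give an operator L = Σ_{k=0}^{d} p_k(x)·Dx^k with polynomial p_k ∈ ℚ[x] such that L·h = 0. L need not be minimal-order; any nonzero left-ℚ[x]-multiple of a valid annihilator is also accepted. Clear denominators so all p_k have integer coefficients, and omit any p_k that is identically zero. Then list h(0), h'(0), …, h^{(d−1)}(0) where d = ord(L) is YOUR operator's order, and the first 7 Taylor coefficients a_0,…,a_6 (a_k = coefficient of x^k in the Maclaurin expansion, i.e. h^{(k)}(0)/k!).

f: a_k = 3, 12, 48, 192, 768, 3072, 12288, …
g: a_k = -3, 0, 3/2, 0, -1/8, 0, 1/240, …
f·g: L₀ = L_f ⊗_s L_g, ord ≤ 1·2.
L = (-1 + 4·x) + 8·Dx + (-1 + 4·x)·Dx^2  (order 2).
h: a_k = -9, -36, -279/2, -558, -17859/8, -17859/2, -2857439/80, …
ICs: h(0) = -9, h′(0) = -36.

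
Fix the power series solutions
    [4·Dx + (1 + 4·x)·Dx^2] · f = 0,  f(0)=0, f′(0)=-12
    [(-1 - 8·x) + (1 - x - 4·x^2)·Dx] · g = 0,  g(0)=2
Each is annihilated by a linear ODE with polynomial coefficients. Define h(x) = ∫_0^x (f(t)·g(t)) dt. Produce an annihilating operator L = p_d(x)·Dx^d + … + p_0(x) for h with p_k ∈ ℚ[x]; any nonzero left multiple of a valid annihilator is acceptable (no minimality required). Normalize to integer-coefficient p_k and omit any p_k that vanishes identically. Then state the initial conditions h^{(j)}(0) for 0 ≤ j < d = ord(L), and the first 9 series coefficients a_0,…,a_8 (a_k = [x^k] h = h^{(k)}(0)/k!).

f: a_k = 0, -12, 24, -64, 192, -3072/5, 2048, -49152/7, 24576, …
g: a_k = 2, 2, 10, 18, 58, 130, 362, 882, 2330, …
Sym-product of L_f,L_g gives L₀ (≤ ord 2).
h=∫₀ˣh₀: take L = L₀·Dx.
L = (12 + 64·x)·Dx + (-2 + 28·x + 80·x^2)·Dx^2 + (-1 - 3·x + 8·x^2 + 16·x^3)·Dx^3  (order 3).
h: a_k = 0, 0, -12, 8, -50, 56, -4372/15, 17336/35, -15375/7, …
ICs: h(0) = 0, h′(0) = 0, h′′(0) = -24.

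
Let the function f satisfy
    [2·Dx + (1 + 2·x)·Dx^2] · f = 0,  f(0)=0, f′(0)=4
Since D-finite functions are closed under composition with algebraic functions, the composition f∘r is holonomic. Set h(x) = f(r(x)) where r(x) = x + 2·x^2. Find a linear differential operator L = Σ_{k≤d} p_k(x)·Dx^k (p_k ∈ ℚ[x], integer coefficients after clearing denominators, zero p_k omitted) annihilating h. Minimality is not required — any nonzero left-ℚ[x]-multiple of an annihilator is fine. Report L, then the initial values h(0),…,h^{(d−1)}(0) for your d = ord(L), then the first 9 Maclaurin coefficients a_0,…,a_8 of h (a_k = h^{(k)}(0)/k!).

L = (-2 + 8·x + 16·x^2)·Dx + (1 + 6·x + 12·x^2 + 16·x^3)·Dx^2  (order 2).
h: a_k = 0, 4, 4, -32/3, 8, 64/5, -128/3, 256/7, 64, …
ICs: h(0) = 0, h′(0) = 4.

f: a_k = 0, 4, -4, 16/3, -8, 64/5, -64/3, 256/7, -64, …
Substitute x→r, Dx→(1/r')Dx; clear ⇒ L₀.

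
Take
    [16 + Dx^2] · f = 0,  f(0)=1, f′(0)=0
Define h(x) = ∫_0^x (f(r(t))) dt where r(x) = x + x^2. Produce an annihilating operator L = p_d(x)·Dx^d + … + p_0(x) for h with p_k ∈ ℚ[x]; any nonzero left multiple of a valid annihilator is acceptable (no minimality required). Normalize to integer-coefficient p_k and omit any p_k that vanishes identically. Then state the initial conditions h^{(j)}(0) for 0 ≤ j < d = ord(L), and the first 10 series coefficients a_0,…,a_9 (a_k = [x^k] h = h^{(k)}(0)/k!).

L = (16 + 96·x + 192·x^2 + 128·x^3)·Dx - 2·Dx^2 + (1 + 2·x)·Dx^3  (order 3).
h: a_k = 0, 1, 0, -8/3, -4, 8/15, 64/9, 2624/315, 16/15, -23008/2835, …
ICs: h(0) = 0, h′(0) = 1, h′′(0) = 0.

f: a_k = 1, 0, -8, 0, 32/3, 0, -256/45, 0, 512/315, 0, …
Substitute x→r, Dx→(1/r')Dx; clear ⇒ L₀.
∫: right-multiply L₀ by Dx.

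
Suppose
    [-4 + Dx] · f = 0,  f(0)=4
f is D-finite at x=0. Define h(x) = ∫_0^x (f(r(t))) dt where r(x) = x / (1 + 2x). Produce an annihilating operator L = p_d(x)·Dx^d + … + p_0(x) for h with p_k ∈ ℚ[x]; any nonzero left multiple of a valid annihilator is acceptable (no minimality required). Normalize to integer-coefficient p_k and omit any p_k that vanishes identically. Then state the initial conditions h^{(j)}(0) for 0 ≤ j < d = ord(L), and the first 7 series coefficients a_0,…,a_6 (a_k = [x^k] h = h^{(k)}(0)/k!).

f: a_k = 4, 16, 32, 128/3, 128/3, 512/15, 1024/45, …
L₀ from L_f via x↦r, Dx↦r'^{-1}Dx.
∫: right-multiply L₀ by Dx.
L = -4·Dx + (1 + 4·x + 4·x^2)·Dx^2  (order 2).
h: a_k = 0, 4, 8, 0, -16/3, 128/15, -128/15, …
ICs: h(0) = 0, h′(0) = 4.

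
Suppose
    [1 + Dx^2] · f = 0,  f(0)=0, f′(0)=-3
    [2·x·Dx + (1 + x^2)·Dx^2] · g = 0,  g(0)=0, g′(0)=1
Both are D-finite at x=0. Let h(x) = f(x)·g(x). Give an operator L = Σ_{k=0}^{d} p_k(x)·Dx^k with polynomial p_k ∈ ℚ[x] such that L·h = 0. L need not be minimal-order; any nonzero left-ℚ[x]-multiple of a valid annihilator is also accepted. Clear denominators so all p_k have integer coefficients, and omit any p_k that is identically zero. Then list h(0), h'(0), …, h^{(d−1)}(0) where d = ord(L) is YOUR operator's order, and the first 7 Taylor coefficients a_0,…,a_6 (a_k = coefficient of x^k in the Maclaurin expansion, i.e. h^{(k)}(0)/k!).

f: a_k = 0, -3, 0, 1/2, 0, -1/40, 0, …
g: a_k = 0, 1, 0, -1/3, 0, 1/5, 0, …
L₀ := L_f ⊗_s L_g (sym. prod.), ord ≤ 4.
L = (10 + 26·x^2 + 11·x^4 + 4·x^6 + x^8) + (12·x + 20·x^3 + 12·x^5 + 4·x^7)·Dx + (12 + 32·x^2 + 18·x^4 + 8·x^6 + 2·x^8)·Dx^2 + (12·x + 20·x^3 + 12·x^5 + 4·x^7)·Dx^3 + (2 + 6·x^2 + 7·x^4 + 4·x^6 + x^8)·Dx^4  (order 4).
h: a_k = 0, 0, -3, 0, 3/2, 0, -19/24, …
ICs: h(0) = 0, h′(0) = 0, h′′(0) = -6, h′′′(0) = 0.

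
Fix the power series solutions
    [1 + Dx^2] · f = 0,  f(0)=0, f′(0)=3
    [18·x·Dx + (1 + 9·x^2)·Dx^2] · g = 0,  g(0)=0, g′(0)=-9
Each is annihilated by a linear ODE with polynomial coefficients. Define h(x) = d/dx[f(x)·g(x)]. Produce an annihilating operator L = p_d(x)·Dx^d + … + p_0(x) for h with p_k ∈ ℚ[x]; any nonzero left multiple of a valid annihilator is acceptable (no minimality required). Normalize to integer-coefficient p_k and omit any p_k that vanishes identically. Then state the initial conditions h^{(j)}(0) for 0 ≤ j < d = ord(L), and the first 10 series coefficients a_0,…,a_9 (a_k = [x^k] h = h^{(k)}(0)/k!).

L = (38998 + 738774·x^2 + 15162957·x^4 + 3032640·x^6 - 78732·x^8 - 1771470·x^10 + 531441·x^12) + (20772·x + 1033884·x^3 + 7902360·x^5 + 2624400·x^7 + 1180980·x^9 + 2125764·x^11)·Dx + (39368 + 755028·x^2 + 15369750·x^4 + 3887028·x^6 + 314928·x^8 - 1417176·x^10 + 1062882·x^12)·Dx^2 + (20772·x + 1033884·x^3 + 7902360·x^5 + 2624400·x^7 + 1180980·x^9 + 2125764·x^11)·Dx^3 + (370 + 16254·x^2 + 206793·x^4 + 854388·x^6 + 393660·x^8 + 354294·x^10 + 531441·x^12)·Dx^4  (order 4).
h: a_k = 0, -54, 0, 342, 0, -10827/4, 0, 46167/2, 0, -1354436429/6720, …
ICs: h(0) = 0, h′(0) = -54, h′′(0) = 0, h′′′(0) = 2052.

f: a_k = 0, 3, 0, -1/2, 0, 1/40, 0, -1/1680, 0, 1/120960, …
g: a_k = 0, -9, 0, 27, 0, -729/5, 0, 6561/7, 0, -6561, …
Product ⇒ symmetric product L₀, ord ≤ 4.
Differentiate: ansatz ord ≤ ord L₀ ⇒ L.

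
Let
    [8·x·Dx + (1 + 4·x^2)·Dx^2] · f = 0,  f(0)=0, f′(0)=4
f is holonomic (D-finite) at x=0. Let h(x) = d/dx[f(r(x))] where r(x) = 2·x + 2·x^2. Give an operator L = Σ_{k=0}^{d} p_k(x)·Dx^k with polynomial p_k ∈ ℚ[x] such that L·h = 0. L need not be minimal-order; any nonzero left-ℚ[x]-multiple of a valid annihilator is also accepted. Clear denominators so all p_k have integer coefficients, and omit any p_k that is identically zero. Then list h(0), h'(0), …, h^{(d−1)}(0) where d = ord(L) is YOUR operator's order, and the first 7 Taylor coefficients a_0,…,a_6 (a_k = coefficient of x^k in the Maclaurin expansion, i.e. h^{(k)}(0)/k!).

L = (-2 + 32·x + 128·x^2 + 192·x^3 + 96·x^4) + (1 + 2·x + 16·x^2 + 64·x^3 + 80·x^4 + 32·x^5)·Dx  (order 1).
h: a_k = 8, 16, -128, -512, 1408, 12032, -4096, …
ICs: h(0) = 8.

f: a_k = 0, 4, 0, -16/3, 0, 64/5, 0, …
L₀ from L_f via x↦r, Dx↦r'^{-1}Dx.
h₀' ⇒ L via d/dx closure of L₀.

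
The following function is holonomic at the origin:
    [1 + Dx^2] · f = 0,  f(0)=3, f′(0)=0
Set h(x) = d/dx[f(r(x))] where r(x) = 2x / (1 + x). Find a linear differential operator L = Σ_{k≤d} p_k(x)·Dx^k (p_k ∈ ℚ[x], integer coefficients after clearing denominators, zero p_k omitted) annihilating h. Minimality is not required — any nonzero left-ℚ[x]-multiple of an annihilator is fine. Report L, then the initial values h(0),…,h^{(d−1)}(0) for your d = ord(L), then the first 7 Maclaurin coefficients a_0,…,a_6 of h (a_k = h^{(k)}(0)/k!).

L = (10 + 12·x + 6·x^2) + (6 + 18·x + 18·x^2 + 6·x^3)·Dx + (1 + 4·x + 6·x^2 + 4·x^3 + x^4)·Dx^2  (order 2).
h: a_k = 0, -12, 36, -64, 80, -308/5, -84/5, …
ICs: h(0) = 0, h′(0) = -12.

f: a_k = 3, 0, -3/2, 0, 1/8, 0, -1/240, …
Change of var in L_f (x↦r) gives L₀.
h=h₀': d/dx-closure on L₀ ⇒ L.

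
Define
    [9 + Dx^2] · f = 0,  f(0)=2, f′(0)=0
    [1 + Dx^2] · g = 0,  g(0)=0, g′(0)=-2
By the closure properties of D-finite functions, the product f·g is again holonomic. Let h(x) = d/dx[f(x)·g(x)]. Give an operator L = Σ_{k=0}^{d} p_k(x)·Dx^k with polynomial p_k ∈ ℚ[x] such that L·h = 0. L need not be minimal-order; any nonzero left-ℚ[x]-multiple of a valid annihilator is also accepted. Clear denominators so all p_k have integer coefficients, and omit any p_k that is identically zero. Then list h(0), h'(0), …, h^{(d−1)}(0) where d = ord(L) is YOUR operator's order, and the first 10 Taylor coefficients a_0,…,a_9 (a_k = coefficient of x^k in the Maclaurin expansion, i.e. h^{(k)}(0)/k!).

L = 64 + 20·Dx^2 + Dx^4  (order 4).
h: a_k = -4, 0, 56, 0, -248/3, 0, 2032/45, 0, -584/45, 0, …
ICs: h(0) = -4, h′(0) = 0, h′′(0) = 112, h′′′(0) = 0.

f: a_k = 2, 0, -9, 0, 27/4, 0, -81/40, 0, 729/2240, 0, …
g: a_k = 0, -2, 0, 1/3, 0, -1/60, 0, 1/2520, 0, -1/181440, …
f·g: L₀ = L_f ⊗_s L_g, ord ≤ 2·2.
h=h₀': d/dx-closure on L₀ ⇒ L.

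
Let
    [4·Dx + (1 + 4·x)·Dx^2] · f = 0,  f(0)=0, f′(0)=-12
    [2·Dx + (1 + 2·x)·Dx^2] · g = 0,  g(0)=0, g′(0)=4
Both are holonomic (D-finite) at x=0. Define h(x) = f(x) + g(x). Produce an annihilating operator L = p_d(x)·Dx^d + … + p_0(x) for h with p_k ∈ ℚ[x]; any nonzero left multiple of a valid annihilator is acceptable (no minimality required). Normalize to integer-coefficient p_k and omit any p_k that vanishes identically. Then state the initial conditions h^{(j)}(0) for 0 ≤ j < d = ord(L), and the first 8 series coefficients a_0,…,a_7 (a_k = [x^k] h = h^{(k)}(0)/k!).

f: a_k = 0, -12, 24, -64, 192, -3072/5, 2048, -49152/7, …
g: a_k = 0, 4, -4, 16/3, -8, 64/5, -64/3, 256/7, …
L₀ := lclm(L_f,L_g); ord L₀ ≤ 2+2.
L = 16·Dx + (12 + 32·x)·Dx^2 + (1 + 6·x + 8·x^2)·Dx^3  (order 3).
h: a_k = 0, -8, 20, -176/3, 184, -3008/5, 6080/3, -48896/7, …
ICs: h(0) = 0, h′(0) = -8, h′′(0) = 40.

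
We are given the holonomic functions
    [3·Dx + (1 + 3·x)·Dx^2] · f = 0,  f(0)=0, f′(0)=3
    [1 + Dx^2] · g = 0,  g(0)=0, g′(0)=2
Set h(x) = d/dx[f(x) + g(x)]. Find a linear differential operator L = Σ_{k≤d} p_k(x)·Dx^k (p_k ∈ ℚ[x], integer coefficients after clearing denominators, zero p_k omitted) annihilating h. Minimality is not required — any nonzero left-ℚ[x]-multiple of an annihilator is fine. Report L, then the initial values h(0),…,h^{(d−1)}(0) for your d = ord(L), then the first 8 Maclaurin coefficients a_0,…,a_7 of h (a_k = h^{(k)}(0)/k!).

f: a_k = 0, 3, -9/2, 9, -81/4, 243/5, -243/2, 2187/7, …
g: a_k = 0, 2, 0, -1/3, 0, 1/60, 0, -1/2520, …
h₀=f+g: left-lcm gives L₀, ord ≤ 4.
h=h₀': d/dx-closure on L₀ ⇒ L.
L = (165 + 18·x + 27·x^2) + (19 + 63·x + 27·x^2 + 27·x^3)·Dx + (165 + 18·x + 27·x^2)·Dx^2 + (19 + 63·x + 27·x^2 + 27·x^3)·Dx^3  (order 3).
h: a_k = 5, -9, 26, -81, 2917/12, -729, 787319/360, -6561, …
ICs: h(0) = 5, h′(0) = -9, h′′(0) = 52.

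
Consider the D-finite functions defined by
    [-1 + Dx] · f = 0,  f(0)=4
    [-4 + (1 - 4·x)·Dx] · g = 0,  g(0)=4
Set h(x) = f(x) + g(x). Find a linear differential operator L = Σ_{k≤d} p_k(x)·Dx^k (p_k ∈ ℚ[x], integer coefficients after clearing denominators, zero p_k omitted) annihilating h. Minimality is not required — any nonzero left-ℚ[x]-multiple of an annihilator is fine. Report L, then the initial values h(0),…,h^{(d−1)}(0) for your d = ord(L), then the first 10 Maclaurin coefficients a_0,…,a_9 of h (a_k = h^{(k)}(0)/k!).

f: a_k = 4, 4, 2, 2/3, 1/6, 1/30, 1/180, 1/1260, 1/10080, 1/90720, …
g: a_k = 4, 16, 64, 256, 1024, 4096, 16384, 65536, 262144, 1048576, …
Sum ⇒ L₀ = lclm(L_f,L_g) in ℚ(x)⟨Dx⟩.
L = (28 + 16·x) + (-31 - 8·x + 16·x^2)·Dx + (3 - 8·x - 16·x^2)·Dx^2  (order 2).
h: a_k = 8, 20, 66, 770/3, 6145/6, 122881/30, 2949121/180, 82575361/1260, 2642411521/10080, 95126814721/90720, …
ICs: h(0) = 8, h′(0) = 20.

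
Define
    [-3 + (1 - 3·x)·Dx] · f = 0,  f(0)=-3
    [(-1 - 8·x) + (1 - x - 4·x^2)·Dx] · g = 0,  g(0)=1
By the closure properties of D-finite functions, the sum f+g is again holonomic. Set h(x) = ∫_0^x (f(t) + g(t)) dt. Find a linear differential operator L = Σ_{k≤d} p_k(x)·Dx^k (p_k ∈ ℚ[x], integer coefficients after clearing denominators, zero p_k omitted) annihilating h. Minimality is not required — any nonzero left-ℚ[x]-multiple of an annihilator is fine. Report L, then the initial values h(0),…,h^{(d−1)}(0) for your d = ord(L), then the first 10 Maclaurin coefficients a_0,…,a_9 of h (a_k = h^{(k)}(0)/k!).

f: a_k = -3, -9, -27, -81, -243, -729, -2187, -6561, -19683, -59049, …
g: a_k = 1, 1, 5, 9, 29, 65, 181, 441, 1165, 2929, …
Sum ⇒ L₀ = lclm(L_f,L_g) in ℚ(x)⟨Dx⟩.
Integrate: L := L₀·Dx.
L = (6 - 72·x + 144·x^2 - 144·x^3)·Dx + (4 - 84·x^2 + 252·x^3 - 288·x^4)·Dx^2 + (-1 + 8·x - 21·x^2 + 8·x^3 + 54·x^4 - 72·x^5)·Dx^3  (order 3).
h: a_k = 0, -2, -4, -22/3, -18, -214/5, -332/3, -2006/7, -765, -18518/9, …
ICs: h(0) = 0, h′(0) = -2, h′′(0) = -8.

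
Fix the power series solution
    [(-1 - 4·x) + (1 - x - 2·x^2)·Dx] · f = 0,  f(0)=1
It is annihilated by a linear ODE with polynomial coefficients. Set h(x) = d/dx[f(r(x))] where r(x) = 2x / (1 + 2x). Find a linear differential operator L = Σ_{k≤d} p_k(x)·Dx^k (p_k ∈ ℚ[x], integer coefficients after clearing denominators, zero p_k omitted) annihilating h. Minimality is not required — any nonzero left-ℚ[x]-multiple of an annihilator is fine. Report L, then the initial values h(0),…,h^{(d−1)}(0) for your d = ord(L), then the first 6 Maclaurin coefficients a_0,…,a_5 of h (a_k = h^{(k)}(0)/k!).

f: a_k = 1, 1, 3, 5, 11, 21, …
h₀=f(r): pull back L_f along r ⇒ L₀.
Derive L from L₀ (diff closure).
L = (8 + 48·x + 288·x^2 + 320·x^3) + (-1 - 14·x - 36·x^2 + 56·x^3 + 160·x^4)·Dx  (order 1).
h: a_k = 2, 16, 0, 256, -640, 4608, …
ICs: h(0) = 2.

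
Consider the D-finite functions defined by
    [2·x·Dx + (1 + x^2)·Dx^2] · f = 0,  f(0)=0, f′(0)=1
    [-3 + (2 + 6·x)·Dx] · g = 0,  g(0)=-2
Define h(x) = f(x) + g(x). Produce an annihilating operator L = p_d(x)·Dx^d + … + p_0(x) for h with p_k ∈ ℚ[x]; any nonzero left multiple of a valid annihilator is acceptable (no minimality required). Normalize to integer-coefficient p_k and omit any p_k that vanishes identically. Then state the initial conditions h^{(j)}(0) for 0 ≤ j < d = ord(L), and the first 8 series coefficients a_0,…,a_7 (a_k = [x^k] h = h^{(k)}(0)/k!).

f: a_k = 0, 1, 0, -1/3, 0, 1/5, 0, -1/7, …
g: a_k = -2, -3, 9/4, -27/8, 405/64, -1701/128, 15309/512, -72171/1024, …
Sum ⇒ L₀ = lclm(L_f,L_g) in ℚ(x)⟨Dx⟩.
L = (-12 - 90·x + 36·x^2 + 54·x^3)·Dx + (-35 - 48·x - 102·x^2 + 144·x^3 + 189·x^4)·Dx^2 + (-6 - 10·x + 36·x^2 + 44·x^3 + 42·x^4 + 54·x^5)·Dx^3  (order 3).
h: a_k = -2, -2, 9/4, -89/24, 405/64, -8377/640, 15309/512, -506221/7168, …
ICs: h(0) = -2, h′(0) = -2, h′′(0) = 9/2.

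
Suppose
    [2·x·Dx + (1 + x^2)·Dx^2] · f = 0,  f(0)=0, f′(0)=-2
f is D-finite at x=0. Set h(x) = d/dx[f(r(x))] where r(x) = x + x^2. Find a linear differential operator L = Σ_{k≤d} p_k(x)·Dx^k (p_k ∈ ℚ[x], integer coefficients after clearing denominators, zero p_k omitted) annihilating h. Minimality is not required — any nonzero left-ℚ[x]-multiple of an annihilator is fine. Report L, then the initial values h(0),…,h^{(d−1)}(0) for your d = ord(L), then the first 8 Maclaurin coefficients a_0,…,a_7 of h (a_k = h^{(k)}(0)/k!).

f: a_k = 0, -2, 0, 2/3, 0, -2/5, 0, 2/7, …
L₀ from L_f via x↦r, Dx↦r'^{-1}Dx.
Derive L from L₀ (diff closure).
L = (-2 + 2·x + 8·x^2 + 12·x^3 + 6·x^4) + (1 + 2·x + x^2 + 4·x^3 + 5·x^4 + 2·x^5)·Dx  (order 1).
h: a_k = -2, -4, 2, 8, 8, -8, -26, -16, …
ICs: h(0) = -2.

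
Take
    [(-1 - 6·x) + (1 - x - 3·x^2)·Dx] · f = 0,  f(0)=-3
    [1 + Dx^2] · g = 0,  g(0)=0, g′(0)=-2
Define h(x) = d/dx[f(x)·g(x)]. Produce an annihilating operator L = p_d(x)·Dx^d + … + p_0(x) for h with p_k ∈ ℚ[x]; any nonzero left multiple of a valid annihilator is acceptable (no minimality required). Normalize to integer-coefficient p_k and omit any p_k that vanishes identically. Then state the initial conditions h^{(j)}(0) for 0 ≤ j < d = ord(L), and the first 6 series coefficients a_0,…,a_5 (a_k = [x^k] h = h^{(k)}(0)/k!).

L = (83 - 2·x - 5·x^2 + 6·x^3 + 9·x^4) + (16 + 98·x + 18·x^2 + 36·x^3)·Dx + (-5 + 4·x + 13·x^2 + 6·x^3 + 9·x^4)·Dx^2  (order 2).
h: a_k = 6, 12, 69, 164, 2201/4, 13983/10, …
ICs: h(0) = 6, h′(0) = 12.

f: a_k = -3, -3, -12, -21, -57, -120, …
g: a_k = 0, -2, 0, 1/3, 0, -1/60, …
Sym-product of L_f,L_g gives L₀ (≤ ord 2).
Derive L from L₀ (diff closure).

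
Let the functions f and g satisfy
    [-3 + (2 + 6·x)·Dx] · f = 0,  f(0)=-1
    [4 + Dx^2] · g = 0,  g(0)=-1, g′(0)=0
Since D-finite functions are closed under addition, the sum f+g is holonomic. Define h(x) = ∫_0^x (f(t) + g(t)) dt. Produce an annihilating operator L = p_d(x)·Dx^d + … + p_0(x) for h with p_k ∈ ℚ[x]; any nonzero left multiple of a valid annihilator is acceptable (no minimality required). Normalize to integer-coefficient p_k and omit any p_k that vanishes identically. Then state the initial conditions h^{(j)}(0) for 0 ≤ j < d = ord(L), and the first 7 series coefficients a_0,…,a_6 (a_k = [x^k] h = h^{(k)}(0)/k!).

f: a_k = -1, -3/2, 9/8, -27/16, 405/128, -1701/256, 15309/1024, …
g: a_k = -1, 0, 2, 0, -2/3, 0, 4/45, …
h₀=f+g: left-lcm gives L₀, ord ≤ 3.
Integrate: L := L₀·Dx.
L = (-516 - 1152·x - 1728·x^2)·Dx + (56 + 936·x + 3456·x^2 + 3456·x^3)·Dx^2 + (-129 - 288·x - 432·x^2)·Dx^3 + (14 + 234·x + 864·x^2 + 864·x^3)·Dx^4  (order 4).
h: a_k = 0, -2, -3/4, 25/24, -27/64, 959/1920, -567/512, …
ICs: h(0) = 0, h′(0) = -2, h′′(0) = -3/2, h′′′(0) = 25/4.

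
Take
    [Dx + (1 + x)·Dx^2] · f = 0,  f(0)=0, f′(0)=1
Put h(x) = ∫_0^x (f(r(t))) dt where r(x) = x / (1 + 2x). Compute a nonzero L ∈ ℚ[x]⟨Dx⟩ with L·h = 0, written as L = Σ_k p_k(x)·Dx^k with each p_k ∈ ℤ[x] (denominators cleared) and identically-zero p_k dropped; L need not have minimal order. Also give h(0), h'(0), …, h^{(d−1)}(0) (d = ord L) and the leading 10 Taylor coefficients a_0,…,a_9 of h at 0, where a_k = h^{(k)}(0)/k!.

L = (5 + 12·x)·Dx^2 + (1 + 5·x + 6·x^2)·Dx^3  (order 3).
h: a_k = 0, 0, 1/2, -5/6, 19/12, -13/4, 211/30, -95/6, 2059/56, -6305/72, …
ICs: h(0) = 0, h′(0) = 0, h′′(0) = 1.

f: a_k = 0, 1, -1/2, 1/3, -1/4, 1/5, -1/6, 1/7, -1/8, 1/9, …
L₀ from L_f via x↦r, Dx↦r'^{-1}Dx.
∫: right-multiply L₀ by Dx.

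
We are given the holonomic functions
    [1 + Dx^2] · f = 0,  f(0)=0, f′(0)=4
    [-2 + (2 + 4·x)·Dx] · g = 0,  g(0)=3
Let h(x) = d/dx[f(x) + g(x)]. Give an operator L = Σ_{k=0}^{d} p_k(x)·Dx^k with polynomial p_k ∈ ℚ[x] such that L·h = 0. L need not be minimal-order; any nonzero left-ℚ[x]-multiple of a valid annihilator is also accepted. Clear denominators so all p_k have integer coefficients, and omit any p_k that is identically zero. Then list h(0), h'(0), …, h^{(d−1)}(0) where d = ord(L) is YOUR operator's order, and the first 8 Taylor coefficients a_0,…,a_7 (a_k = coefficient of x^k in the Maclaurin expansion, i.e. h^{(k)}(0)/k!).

L = (-4 - x - x^2) + (-1 - 3·x - 3·x^2 - 2·x^3)·Dx + (-4 - x - x^2)·Dx^2 + (-1 - 3·x - 3·x^2 - 2·x^3)·Dx^3  (order 3).
h: a_k = 7, -3, 5/2, -15/2, 319/24, -189/8, 31181/720, -1287/16, …
ICs: h(0) = 7, h′(0) = -3, h′′(0) = 5.

f: a_k = 0, 4, 0, -2/3, 0, 1/30, 0, -1/1260, …
g: a_k = 3, 3, -3/2, 3/2, -15/8, 21/8, -63/16, 99/16, …
Weyl lclm of L_f,L_g ⇒ L₀ (ord ≤ 3).
h=h₀': d/dx-closure on L₀ ⇒ L.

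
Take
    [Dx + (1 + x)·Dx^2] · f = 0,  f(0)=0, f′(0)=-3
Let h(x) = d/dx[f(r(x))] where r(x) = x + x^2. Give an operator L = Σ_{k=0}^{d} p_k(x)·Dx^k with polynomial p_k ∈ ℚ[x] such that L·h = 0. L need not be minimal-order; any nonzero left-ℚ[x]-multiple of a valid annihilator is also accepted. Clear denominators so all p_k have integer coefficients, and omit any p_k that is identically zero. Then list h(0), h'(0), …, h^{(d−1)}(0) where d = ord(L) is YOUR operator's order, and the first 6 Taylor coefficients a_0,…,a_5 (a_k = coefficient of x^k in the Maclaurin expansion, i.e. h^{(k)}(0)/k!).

f: a_k = 0, -3, 3/2, -1, 3/4, -3/5, …
f∘r: x↦r, Dx↦Dx/r' in L_f ⇒ L₀.
Differentiate: ansatz ord ≤ ord L₀ ⇒ L.
L = (-1 + 2·x + 2·x^2) + (1 + 3·x + 3·x^2 + 2·x^3)·Dx  (order 1).
h: a_k = -3, -3, 6, -3, -3, 6, …
ICs: h(0) = -3.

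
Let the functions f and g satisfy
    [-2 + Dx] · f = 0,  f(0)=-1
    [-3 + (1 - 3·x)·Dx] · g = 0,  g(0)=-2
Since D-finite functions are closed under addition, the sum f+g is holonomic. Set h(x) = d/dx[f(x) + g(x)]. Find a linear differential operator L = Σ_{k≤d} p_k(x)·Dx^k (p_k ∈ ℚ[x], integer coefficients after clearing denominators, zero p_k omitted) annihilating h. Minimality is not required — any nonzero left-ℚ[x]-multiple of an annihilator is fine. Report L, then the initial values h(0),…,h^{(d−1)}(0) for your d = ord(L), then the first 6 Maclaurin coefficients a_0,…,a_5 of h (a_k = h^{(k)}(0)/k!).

f: a_k = -1, -2, -2, -4/3, -2/3, -4/15, …
g: a_k = -2, -6, -18, -54, -162, -486, …
L₀ := lclm(L_f,L_g); ord L₀ ≤ 1+1.
h₀' ⇒ L via d/dx closure of L₀.
L = (42 + 36·x) + (-25 - 12·x + 18·x^2)·Dx + (2 - 3·x - 9·x^2)·Dx^2  (order 2).
h: a_k = -8, -40, -166, -1952/3, -7294/3, -131228/15, …
ICs: h(0) = -8, h′(0) = -40.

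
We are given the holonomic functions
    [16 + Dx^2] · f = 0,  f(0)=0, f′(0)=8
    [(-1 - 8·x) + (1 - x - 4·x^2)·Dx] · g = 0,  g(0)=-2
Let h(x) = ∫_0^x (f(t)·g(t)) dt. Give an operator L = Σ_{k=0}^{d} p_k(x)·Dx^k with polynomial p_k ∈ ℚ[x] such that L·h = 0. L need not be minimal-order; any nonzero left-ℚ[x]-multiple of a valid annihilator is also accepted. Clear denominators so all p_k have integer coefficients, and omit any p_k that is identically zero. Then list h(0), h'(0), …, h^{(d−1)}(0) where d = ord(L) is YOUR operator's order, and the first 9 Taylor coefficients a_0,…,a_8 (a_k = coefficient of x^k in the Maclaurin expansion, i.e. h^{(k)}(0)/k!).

L = (-8 + 16·x + 64·x^2)·Dx + (2 + 16·x)·Dx^2 + (-1 + x + 4·x^2)·Dx^3  (order 3).
h: a_k = 0, 0, -8, -16/3, -28/3, -304/15, -712/15, -10352/105, -71518/315, …
ICs: h(0) = 0, h′(0) = 0, h′′(0) = -16.

f: a_k = 0, 8, 0, -64/3, 0, 256/15, 0, -2048/315, 0, …
g: a_k = -2, -2, -10, -18, -58, -130, -362, -882, -2330, …
L₀ := L_f ⊗_s L_g (sym. prod.), ord ≤ 2.
∫: right-multiply L₀ by Dx.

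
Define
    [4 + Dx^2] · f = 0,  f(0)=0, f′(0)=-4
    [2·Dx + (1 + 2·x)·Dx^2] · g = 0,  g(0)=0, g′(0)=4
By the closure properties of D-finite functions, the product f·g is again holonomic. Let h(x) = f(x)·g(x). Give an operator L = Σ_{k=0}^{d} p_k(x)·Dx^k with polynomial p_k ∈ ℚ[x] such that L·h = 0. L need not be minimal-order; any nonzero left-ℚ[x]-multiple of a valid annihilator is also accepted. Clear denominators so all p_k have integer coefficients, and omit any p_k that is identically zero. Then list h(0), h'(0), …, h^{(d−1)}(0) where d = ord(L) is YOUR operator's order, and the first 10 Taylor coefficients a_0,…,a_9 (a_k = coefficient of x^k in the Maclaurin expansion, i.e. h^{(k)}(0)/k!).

L = (-48 + 192·x + 1216·x^2 + 2048·x^3 + 1024·x^4) + (32 + 320·x + 768·x^2 + 512·x^3)·Dx + (160·x + 672·x^2 + 1024·x^3 + 512·x^4)·Dx^2 + (8 + 80·x + 192·x^2 + 128·x^3)·Dx^3 + (3 + 28·x + 92·x^2 + 128·x^3 + 64·x^4)·Dx^4  (order 4).
h: a_k = 0, 0, -16, 16, -32/3, 64/3, -352/9, 992/15, -7232/63, 12800/63, …
ICs: h(0) = 0, h′(0) = 0, h′′(0) = -32, h′′′(0) = 96.

f: a_k = 0, -4, 0, 8/3, 0, -8/15, 0, 16/315, 0, -8/2835, …
g: a_k = 0, 4, -4, 16/3, -8, 64/5, -64/3, 256/7, -64, 1024/9, …
Sym-product of L_f,L_g gives L₀ (≤ ord 4).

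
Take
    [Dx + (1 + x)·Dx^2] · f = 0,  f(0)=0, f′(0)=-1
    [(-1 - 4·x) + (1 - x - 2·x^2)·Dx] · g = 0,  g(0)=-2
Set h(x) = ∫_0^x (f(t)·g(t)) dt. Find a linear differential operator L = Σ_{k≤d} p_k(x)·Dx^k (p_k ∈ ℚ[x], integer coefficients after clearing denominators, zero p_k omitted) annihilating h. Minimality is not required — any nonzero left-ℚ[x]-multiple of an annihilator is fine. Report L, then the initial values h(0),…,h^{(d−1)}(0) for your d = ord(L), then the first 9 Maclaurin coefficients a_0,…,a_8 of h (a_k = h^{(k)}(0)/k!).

L = (5 + 8·x)·Dx + (1 + 11·x + 10·x^2)·Dx^2 + (-1 + 3·x^2 + 2·x^3)·Dx^3  (order 3).
h: a_k = 0, 0, 1, 1/3, 17/12, 43/30, 63/20, 47/10, 4969/560, …
ICs: h(0) = 0, h′(0) = 0, h′′(0) = 2.

f: a_k = 0, -1, 1/2, -1/3, 1/4, -1/5, 1/6, -1/7, 1/8, …
g: a_k = -2, -2, -6, -10, -22, -42, -86, -170, -342, …
Sym-product of L_f,L_g gives L₀ (≤ ord 2).
Integrate: L := L₀·Dx.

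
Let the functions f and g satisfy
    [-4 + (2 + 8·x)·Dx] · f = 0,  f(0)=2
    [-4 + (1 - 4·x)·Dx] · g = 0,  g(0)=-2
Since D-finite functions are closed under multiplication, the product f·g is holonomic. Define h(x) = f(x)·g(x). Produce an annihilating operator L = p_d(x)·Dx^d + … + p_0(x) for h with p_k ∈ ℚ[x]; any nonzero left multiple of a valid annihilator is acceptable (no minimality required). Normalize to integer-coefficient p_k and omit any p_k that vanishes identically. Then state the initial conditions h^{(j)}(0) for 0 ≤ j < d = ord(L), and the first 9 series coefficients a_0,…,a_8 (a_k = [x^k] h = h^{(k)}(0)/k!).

L = (6 + 8·x) + (-1 + 16·x^2)·Dx  (order 1).
h: a_k = -4, -24, -88, -368, -1432, -5840, -23024, -93152, -369176, …
ICs: h(0) = -4.

f: a_k = 2, 4, -4, 8, -20, 56, -168, 528, -1716, …
g: a_k = -2, -8, -32, -128, -512, -2048, -8192, -32768, -131072, …
h₀=f·g: eliminate ⇒ L₀, order ≤ 1·1.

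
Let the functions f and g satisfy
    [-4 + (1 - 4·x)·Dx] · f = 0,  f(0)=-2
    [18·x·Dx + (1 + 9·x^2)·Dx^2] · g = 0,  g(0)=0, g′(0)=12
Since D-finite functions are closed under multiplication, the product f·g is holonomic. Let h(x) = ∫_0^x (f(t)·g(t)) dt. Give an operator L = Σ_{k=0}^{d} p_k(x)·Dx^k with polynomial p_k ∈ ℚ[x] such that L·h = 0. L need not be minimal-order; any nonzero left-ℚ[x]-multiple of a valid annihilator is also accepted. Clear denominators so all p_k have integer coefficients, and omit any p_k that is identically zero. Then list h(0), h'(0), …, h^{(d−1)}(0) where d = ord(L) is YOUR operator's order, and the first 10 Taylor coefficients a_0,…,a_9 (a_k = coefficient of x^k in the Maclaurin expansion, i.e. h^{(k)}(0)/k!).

L = 72·x·Dx + (8 - 18·x + 144·x^2)·Dx^2 + (-1 + 4·x - 9·x^2 + 36·x^3)·Dx^3  (order 3).
h: a_k = 0, 0, -12, -32, -78, -1248/5, -4484/5, -107616/35, -365721/35, -3901024/105, …
ICs: h(0) = 0, h′(0) = 0, h′′(0) = -24.

f: a_k = -2, -8, -32, -128, -512, -2048, -8192, -32768, -131072, -524288, …
g: a_k = 0, 12, 0, -36, 0, 972/5, 0, -8748/7, 0, 8748, …
L₀ := L_f ⊗_s L_g (sym. prod.), ord ≤ 2.
Integrate: L := L₀·Dx.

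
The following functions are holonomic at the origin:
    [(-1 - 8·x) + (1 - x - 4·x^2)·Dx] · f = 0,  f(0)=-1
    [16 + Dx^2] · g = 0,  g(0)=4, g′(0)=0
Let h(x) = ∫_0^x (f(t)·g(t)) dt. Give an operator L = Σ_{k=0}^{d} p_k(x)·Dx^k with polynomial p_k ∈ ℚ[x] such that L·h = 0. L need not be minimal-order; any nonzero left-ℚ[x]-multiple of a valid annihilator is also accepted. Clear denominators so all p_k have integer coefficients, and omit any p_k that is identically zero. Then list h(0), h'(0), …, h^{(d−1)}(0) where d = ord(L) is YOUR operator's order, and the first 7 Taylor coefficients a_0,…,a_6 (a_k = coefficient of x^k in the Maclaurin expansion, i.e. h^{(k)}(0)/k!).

f: a_k = -1, -1, -5, -9, -29, -65, -181, …
g: a_k = 4, 0, -32, 0, 128/3, 0, -1024/45, …
h₀=f·g: eliminate ⇒ L₀, order ≤ 1·2.
Integrate: L := L₀·Dx.
L = (-8 + 16·x + 64·x^2)·Dx + (2 + 16·x)·Dx^2 + (-1 + x + 4·x^2)·Dx^3  (order 3).
h: a_k = 0, -4, -2, 4, -1, 4/15, -22/9, …
ICs: h(0) = 0, h′(0) = -4, h′′(0) = -4.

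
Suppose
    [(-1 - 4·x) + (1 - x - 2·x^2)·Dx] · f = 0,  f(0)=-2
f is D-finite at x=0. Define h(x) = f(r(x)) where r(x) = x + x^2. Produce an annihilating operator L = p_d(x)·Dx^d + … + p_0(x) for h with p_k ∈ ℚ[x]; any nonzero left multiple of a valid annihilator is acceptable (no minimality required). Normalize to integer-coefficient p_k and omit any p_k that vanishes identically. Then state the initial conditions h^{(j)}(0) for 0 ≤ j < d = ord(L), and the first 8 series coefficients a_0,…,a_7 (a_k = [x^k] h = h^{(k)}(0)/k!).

L = (1 + 6·x + 12·x^2 + 8·x^3) + (-1 + x + 3·x^2 + 4·x^3 + 2·x^4)·Dx  (order 1).
h: a_k = -2, -2, -8, -22, -58, -160, -438, -1194, …
ICs: h(0) = -2.

f: a_k = -2, -2, -6, -10, -22, -42, -86, -170, …
L₀ from L_f via x↦r, Dx↦r'^{-1}Dx.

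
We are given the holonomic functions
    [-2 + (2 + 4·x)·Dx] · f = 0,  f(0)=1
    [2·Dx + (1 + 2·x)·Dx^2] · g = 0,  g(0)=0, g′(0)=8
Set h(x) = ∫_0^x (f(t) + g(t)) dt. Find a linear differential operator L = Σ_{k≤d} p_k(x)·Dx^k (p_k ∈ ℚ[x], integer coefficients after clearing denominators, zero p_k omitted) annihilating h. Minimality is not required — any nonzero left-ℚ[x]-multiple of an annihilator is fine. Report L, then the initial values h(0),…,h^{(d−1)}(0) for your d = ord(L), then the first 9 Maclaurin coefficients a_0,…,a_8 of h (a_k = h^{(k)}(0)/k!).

f: a_k = 1, 1, -1/2, 1/2, -5/8, 7/8, -21/16, 33/16, -429/128, …
g: a_k = 0, 8, -8, 32/3, -16, 128/5, -128/3, 512/7, -128, …
f+g: L₀ = lclm(L_f,L_g), ord ≤ 1+2.
h=∫h₀ ⇒ L = L₀·Dx.
L = 2·Dx^2 + (5 + 10·x)·Dx^3 + (1 + 4·x + 4·x^2)·Dx^4  (order 4).
h: a_k = 0, 1, 9/2, -17/6, 67/24, -133/40, 353/80, -2111/336, 8423/896, …
ICs: h(0) = 0, h′(0) = 1, h′′(0) = 9, h′′′(0) = -17.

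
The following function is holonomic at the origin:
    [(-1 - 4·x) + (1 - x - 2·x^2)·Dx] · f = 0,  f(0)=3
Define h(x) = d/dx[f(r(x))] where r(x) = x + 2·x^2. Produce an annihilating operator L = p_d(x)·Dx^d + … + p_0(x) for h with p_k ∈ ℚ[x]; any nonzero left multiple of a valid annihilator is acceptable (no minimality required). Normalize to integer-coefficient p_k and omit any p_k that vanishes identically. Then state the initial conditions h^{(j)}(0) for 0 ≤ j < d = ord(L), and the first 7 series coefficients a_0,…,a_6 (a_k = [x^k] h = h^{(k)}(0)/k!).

f: a_k = 3, 3, 9, 15, 33, 63, 129, …
Change of var in L_f (x↦r) gives L₀.
Differentiate: ansatz ord ≤ ord L₀ ⇒ L.
L = (10 + 72·x + 240·x^2 + 544·x^3 + 1344·x^4 + 1920·x^5 + 1280·x^6) + (-1 - 7·x - 12·x^2 + 32·x^3 + 200·x^4 + 384·x^5 + 448·x^6 + 256·x^7)·Dx  (order 1).
h: a_k = 3, 30, 153, 636, 2535, 10026, 37653, …
ICs: h(0) = 3.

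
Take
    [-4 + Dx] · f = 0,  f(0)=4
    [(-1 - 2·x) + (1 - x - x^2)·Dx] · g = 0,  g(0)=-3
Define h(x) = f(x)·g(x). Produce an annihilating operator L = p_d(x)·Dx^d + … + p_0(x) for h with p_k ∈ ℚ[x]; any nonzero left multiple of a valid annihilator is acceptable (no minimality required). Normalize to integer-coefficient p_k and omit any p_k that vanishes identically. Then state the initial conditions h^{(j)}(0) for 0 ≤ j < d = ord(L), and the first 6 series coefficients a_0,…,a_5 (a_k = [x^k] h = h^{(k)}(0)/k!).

f: a_k = 4, 16, 32, 128/3, 128/3, 512/15, …
g: a_k = -3, -3, -6, -9, -15, -24, …
f·g: L₀ = L_f ⊗_s L_g, ord ≤ 1·1.
L = (5 - 2·x - 4·x^2) + (-1 + x + x^2)·Dx  (order 1).
h: a_k = -12, -60, -168, -356, -652, -5552/5, …
ICs: h(0) = -12.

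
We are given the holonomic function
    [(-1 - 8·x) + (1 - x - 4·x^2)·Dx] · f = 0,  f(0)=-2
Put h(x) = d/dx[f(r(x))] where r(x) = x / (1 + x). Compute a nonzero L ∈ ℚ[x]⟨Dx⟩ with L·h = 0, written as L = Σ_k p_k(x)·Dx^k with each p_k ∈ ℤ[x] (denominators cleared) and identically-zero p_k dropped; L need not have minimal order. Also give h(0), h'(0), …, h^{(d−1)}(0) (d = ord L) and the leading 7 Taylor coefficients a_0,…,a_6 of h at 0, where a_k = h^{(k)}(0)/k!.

f: a_k = -2, -2, -10, -18, -58, -130, -362, …
L₀ from L_f via x↦r, Dx↦r'^{-1}Dx.
Derive L from L₀ (diff closure).
L = (8 + 24·x + 120·x^2 + 72·x^3) + (-1 - 11·x - 15·x^2 + 31·x^3 + 36·x^4)·Dx  (order 1).
h: a_k = -2, -16, 0, -128, 160, -960, 2016, …
ICs: h(0) = -2.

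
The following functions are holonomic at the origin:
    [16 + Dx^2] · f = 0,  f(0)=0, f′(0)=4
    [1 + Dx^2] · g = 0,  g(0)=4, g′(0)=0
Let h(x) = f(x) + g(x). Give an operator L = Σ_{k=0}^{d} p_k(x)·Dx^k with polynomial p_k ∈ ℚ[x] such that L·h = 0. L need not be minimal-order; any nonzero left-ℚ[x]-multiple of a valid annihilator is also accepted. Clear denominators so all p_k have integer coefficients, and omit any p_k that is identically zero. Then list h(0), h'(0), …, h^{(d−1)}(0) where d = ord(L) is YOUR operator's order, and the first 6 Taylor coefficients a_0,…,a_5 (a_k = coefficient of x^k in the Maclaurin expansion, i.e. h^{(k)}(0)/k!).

L = 16 + 17·Dx^2 + Dx^4  (order 4).
h: a_k = 4, 4, -2, -32/3, 1/6, 128/15, …
ICs: h(0) = 4, h′(0) = 4, h′′(0) = -4, h′′′(0) = -64.

f: a_k = 0, 4, 0, -32/3, 0, 128/15, …
g: a_k = 4, 0, -2, 0, 1/6, 0, …
h₀=f+g: left-lcm gives L₀, ord ≤ 4.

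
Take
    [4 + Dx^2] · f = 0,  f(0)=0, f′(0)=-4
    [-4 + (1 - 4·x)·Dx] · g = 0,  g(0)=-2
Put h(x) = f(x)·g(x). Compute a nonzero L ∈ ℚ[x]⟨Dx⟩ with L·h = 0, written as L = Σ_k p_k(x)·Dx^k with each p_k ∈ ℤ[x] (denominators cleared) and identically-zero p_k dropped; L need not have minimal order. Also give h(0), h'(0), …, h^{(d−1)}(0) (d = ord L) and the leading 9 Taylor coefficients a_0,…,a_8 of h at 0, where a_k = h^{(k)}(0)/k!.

f: a_k = 0, -4, 0, 8/3, 0, -8/15, 0, 16/315, 0, …
g: a_k = -2, -8, -32, -128, -512, -2048, -8192, -32768, -131072, …
Product ⇒ symmetric product L₀, ord ≤ 2.
L = (-4 + 16·x) + 8·Dx + (-1 + 4·x)·Dx^2  (order 2).
h: a_k = 0, 8, 32, 368/3, 1472/3, 29456/15, 117824/15, 9897184/315, 39588736/315, …
ICs: h(0) = 0, h′(0) = 8.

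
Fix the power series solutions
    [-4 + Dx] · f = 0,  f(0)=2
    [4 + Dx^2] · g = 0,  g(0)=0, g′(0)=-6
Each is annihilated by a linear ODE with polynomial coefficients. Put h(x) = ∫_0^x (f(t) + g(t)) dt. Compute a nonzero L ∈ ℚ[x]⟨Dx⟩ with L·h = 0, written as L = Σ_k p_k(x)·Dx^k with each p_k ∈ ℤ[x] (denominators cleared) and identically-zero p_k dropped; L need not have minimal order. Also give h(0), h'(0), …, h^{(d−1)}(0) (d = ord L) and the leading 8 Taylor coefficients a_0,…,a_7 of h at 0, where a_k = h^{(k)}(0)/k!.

L = -16·Dx + 4·Dx^2 - 4·Dx^3 + Dx^4  (order 4).
h: a_k = 0, 2, 1, 16/3, 19/3, 64/15, 122/45, 512/315, …
ICs: h(0) = 0, h′(0) = 2, h′′(0) = 2, h′′′(0) = 32.

f: a_k = 2, 8, 16, 64/3, 64/3, 256/15, 512/45, 2048/315, …
g: a_k = 0, -6, 0, 4, 0, -4/5, 0, 8/105, …
f+g: L₀ = lclm(L_f,L_g), ord ≤ 1+2.
Integrate: L := L₀·Dx.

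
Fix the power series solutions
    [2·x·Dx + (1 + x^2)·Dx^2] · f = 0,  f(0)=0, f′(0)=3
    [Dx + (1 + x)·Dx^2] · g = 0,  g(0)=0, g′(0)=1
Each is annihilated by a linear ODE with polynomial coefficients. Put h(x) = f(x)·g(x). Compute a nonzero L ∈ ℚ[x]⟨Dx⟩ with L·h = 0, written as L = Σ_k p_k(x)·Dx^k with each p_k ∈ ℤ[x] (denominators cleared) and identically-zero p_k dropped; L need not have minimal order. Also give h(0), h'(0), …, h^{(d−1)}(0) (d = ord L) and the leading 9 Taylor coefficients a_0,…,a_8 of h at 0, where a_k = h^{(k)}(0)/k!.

L = (24 + 44·x + 80·x^2 + 156·x^3 + 120·x^4 + 52·x^5 + 4·x^7)·Dx + (18 + 124·x + 308·x^2 + 484·x^3 + 544·x^4 + 372·x^5 + 140·x^6 + 12·x^7 + 14·x^8)·Dx^2 + (12 + 64·x + 192·x^2 + 312·x^3 + 360·x^4 + 312·x^5 + 192·x^6 + 72·x^7 + 12·x^8 + 8·x^9)·Dx^3 + (5 + 18·x + 37·x^2 + 56·x^3 + 66·x^4 + 60·x^5 + 42·x^6 + 24·x^7 + 9·x^8 + 2·x^9 + x^10)·Dx^4  (order 4).
h: a_k = 0, 0, 3, -3/2, 0, -1/4, 13/15, -11/20, 0, …
ICs: h(0) = 0, h′(0) = 0, h′′(0) = 6, h′′′(0) = -9.

f: a_k = 0, 3, 0, -1, 0, 3/5, 0, -3/7, 0, …
g: a_k = 0, 1, -1/2, 1/3, -1/4, 1/5, -1/6, 1/7, -1/8, …
Product ⇒ symmetric product L₀, ord ≤ 4.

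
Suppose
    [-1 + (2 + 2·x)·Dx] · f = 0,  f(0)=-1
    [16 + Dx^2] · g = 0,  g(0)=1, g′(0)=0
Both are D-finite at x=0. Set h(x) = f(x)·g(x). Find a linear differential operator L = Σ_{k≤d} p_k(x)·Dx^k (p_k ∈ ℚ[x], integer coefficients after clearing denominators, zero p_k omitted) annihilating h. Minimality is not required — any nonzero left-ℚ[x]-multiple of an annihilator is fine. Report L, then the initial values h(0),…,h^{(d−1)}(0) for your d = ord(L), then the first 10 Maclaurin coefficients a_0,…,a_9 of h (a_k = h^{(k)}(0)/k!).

f: a_k = -1, -1/2, 1/8, -1/16, 5/128, -7/256, 21/1024, -33/2048, 429/32768, -715/65536, …
g: a_k = 1, 0, -8, 0, 32/3, 0, -256/45, 0, 512/315, 0, …
h₀=f·g: eliminate ⇒ L₀, order ≤ 1·2.
L = (67 + 128·x + 64·x^2) + (-4 - 4·x)·Dx + (4 + 8·x + 4·x^2)·Dx^2  (order 2).
h: a_k = -1, -1/2, 65/8, 63/16, -4465/384, -3733/768, 310129/46080, 219379/92160, -21374753/10321920, -4340803/6881280, …
ICs: h(0) = -1, h′(0) = -1/2.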